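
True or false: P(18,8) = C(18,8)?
False

P(18,8) = 1,764,322,560 and C(18,8) = 43,758; P(n,r) = r! × C(n,r) so P > C whenever r ≥ 2.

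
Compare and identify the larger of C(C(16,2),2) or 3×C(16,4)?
C(C(16,2),2)=7,140, 3×C(16,4)=5,460.

Answer: C(C(16,2),2)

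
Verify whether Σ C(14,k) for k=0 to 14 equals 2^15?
Binomial theorem: Σ C(14,k) = (1+1)^14 = 2^14 = 16,384; RHS 2^15 = 32,768.

Answer: False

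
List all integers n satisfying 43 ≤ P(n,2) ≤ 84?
8, 9

Reasoning: P(7,2)=42; P(8,2)=56; P(9,2)=72; P(10,2)=90. So valid n = 8, 9.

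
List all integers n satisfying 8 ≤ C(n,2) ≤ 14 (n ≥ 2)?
C(4,2)=6; C(5,2)=10; C(6,2)=15. So valid n = 5.
Final answer: 5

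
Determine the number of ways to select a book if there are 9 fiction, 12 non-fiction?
21

Explanation: By the addition principle: 9 + 12 = 21.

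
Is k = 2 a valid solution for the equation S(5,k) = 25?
No

Working:
S(5,2) = 2·S(4,2) + S(4,1) = 2·7 + 1 = 15, which does not equal 25.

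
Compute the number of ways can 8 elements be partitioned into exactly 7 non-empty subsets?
28

Reasoning: This equals S(8,7), the Stirling number of the 2nd kind.
Using the Stirling recurrence: S(n,k) = k·S(n-1,k) + S(n-1,k-1)
S(8,7) = 7·S(7,7) + S(7,6)
         = 7·1 + 21
         = 7 + 21
         = 28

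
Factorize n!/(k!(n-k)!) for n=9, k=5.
C(9,5) = 126

Explanation: This is the binomial coefficient C(9,5) = 126.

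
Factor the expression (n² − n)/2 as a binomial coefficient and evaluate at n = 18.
(n² − n)/2 = n(n−1)/2 = C(n,2). At n = 18: C(18,2) = 153.

Answer: C(n,2); C(18,2) = 153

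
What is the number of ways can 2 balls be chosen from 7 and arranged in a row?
42

Reasoning: P(7,2) = 7!/(7-2)! = 42.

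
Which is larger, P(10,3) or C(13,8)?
C(13,8)

P(10,3)=720, C(13,8)=1,287.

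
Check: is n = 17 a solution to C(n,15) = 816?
No

Reasoning: C(17,15) = 17·16·15·14·13·12·11·10·9·8·7·6·5·4·3/15! = 177,843,714,048,000/1,307,674,368,000 = 136, which does not equal 816.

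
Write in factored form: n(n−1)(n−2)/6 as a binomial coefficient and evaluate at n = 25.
C(n,3); C(25,3) = 2,300

Explanation: n(n−1)(n−2)/6 = n!/(3!(n−3)!) = C(n,3). At n = 25: C(25,3) = 2,300.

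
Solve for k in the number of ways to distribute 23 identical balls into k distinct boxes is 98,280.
6

Explanation: Stars and bars: the count is C(23+k−1, k−1), increasing in k. k=4: C(26,3) = 2,600, k=5: C(27,4) = 17,550, k=6: C(28,5) = 98,280 ✓. So k = 6.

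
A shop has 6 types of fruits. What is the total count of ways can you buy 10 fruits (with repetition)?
Stars and bars: C(10+6-1, 10) = C(15, 10) = 3,003.
Final answer: 3,003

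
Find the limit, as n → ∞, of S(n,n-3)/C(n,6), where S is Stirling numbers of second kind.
15
The leading term of S(n,n-3) as a polynomial in n is (5)!!·C(n,6), so the ratio → (5)!! = 15.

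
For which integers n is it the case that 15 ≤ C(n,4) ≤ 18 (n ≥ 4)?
C(5,4)=5; C(6,4)=15; C(7,4)=35. So valid n = 6.

Answer: 6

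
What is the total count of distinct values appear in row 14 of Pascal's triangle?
Row 14 has entries C(14,0)..C(14,14); by symmetry C(14,k)=C(14,14-k), giving 8 distinct values.
Final answer: 8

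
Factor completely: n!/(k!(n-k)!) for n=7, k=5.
C(7,5) = 21

Working:
This is the binomial coefficient C(7,5) = 21.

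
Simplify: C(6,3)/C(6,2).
C(n,k+1)/C(n,k) = (n−k)/(k+1). Here (6−2)/(2+1) = 4/3 = 4/3.
Final answer: 4/3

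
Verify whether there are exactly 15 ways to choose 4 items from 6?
C(6,4) = 15.

Answer: True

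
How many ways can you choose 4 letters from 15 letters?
1,365

Reasoning: C(15,4) = 15! / (4! × (15-4)!)
         = 15! / (4! × 11!)
         = 1,365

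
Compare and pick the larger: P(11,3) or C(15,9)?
P(11,3)=990, C(15,9)=5,005.

Answer: C(15,9)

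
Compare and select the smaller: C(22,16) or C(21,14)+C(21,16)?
C(22,16)=74,613; C(21,14)+C(21,16)=116,280+20,349=136,629.

Answer: C(22,16)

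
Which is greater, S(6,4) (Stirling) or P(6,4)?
P(6,4)

Explanation: S(6,4) = 4·S(5,4) + S(5,3) = 4·10 + 25 = 65; P(6,4) = 360.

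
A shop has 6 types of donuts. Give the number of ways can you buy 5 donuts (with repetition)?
252

Solution: Stars and bars: C(5+6-1, 5) = C(10, 5) = 252.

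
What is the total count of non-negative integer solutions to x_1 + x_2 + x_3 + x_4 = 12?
C(12+4-1, 4-1) = 455.
Final answer: 455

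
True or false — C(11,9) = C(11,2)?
True

Symmetry C(n,k) = C(n,n-k): C(11,9) = 55 and C(11,2) = 55. Both sides agree, so the statement holds.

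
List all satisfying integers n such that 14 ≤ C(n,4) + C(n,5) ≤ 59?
6, 7

Reasoning: C(5,4)+C(5,5)=6; C(6,4)+C(6,5)=21; C(7,4)+C(7,5)=56; C(8,4)+C(8,5)=126. So valid n = 6, 7.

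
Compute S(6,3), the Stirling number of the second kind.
90
Using the Stirling recurrence: S(n,k) = k·S(n-1,k) + S(n-1,k-1)
S(6,3) = 3·S(5,3) + S(5,2)
         = 3·25 + 15
         = 75 + 15
         = 90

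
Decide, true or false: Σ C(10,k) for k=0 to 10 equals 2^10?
True
Binomial theorem: Σ C(10,k) = (1+1)^10 = 2^10 = 1,024; RHS 2^10 = 1,024.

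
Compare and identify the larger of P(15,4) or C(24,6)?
P(15,4)=32,760, C(24,6)=134,596.
Final answer: C(24,6)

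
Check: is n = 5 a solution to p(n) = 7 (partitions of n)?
Yes

Working:
Pentagonal recurrence p(n) = p(n−1) + p(n−2) − p(n−5) − p(n−7) + …: p(5) = p(4) + p(3) − p(0) = 5 + 3 − 1 = 7, which equals 7.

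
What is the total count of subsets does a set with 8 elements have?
256

Working:
Each element can be included or excluded: 2^8 = 256.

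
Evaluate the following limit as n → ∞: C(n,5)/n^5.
1/120

Reasoning: C(n,5) ≈ n^5/5! for large n. Limit = 1/5! = 1/120.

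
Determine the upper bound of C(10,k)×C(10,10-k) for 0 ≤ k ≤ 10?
63,504

Working:
C(10,k)·C(10,10-k) = C(10,k)², maximised at the centre k = 5: C(10,5)² = 63,504.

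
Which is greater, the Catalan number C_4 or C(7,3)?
C(7,3)

C_4 = C(8,4)/(4+1) = 70/5 = 14; C(7,3) = 35.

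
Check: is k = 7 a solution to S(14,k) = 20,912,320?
No
S(14,7) = 7·S(13,7) + S(13,6) = 7·5,715,424 + 9,321,312 = 49,329,280, which does not equal 20,912,320.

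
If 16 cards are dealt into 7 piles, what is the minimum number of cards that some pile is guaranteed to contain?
3
Pigeonhole: ⌈16/7⌉ = 3.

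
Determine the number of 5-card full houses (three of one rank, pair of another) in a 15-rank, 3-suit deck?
630

Triple rank: 15. Triple suits: C(3,3)=1. Pair rank: 14. Pair suits: C(3,2)=3. Total: 630.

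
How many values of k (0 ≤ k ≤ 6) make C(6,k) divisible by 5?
3

Checking C(6,k) mod 5 for k = 0..6: divisible at k = 2, 3, 4. That's 3 values.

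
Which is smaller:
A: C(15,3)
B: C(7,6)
B

Explanation: A=C(15,3)=455, B=C(7,6)=7.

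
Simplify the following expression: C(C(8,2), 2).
378

Reasoning: C(8,2) = 28, then C(28, 2) = 378.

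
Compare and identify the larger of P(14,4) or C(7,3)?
P(14,4)

Solution: P(14,4)=24,024, C(7,3)=35.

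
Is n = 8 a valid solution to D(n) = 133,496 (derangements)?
No

Working:
D(8) = (8-1)·[D(7) + D(6)] = 7·[1,854 + 265] = 14,833, which does not equal 133,496.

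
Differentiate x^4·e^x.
Product rule: d/dx[x^4]·e^x + x^4·d/dx[e^x] = 4x^{3}e^x + x^4e^x.

Answer: (4x^3 + x^4)e^x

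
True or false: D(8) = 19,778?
False

Explanation: Derangements of 8 elements: D(8) = (8-1)·[D(7) + D(6)] = 7·[1,854 + 265] = 14,833.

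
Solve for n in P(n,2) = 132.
12

Working:
P(n,2) = n(n−1) is increasing in n; n(n−1) ≈ (n−0.5)^2 = 132 gives n ≈ 12.0. Check: P(10,2) = 90, P(11,2) = 110, P(12,2) = 132 ✓. So n = 12.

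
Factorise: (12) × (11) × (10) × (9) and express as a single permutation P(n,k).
Product of 4 consecutive descending integers starting at 12: P(12,4) = 12!/8! = 11,880.
Final answer: P(12,4) = 12!/(8)!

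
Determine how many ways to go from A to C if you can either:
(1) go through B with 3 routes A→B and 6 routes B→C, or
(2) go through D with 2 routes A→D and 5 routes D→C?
Route via B: 3×6=18. Route via D: 2×5=10. Total: 28.
Final answer: 28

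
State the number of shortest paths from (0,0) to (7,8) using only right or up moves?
6,435

Solution: Choose 7 rights from 15 moves: C(15,7) = 6,435.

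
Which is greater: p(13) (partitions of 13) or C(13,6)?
C(13,6)
Pentagonal recurrence p(n) = p(n−1) + p(n−2) − p(n−5) − p(n−7) + …: p(13) = p(12) + p(11) − p(8) − p(6) + p(1) = 77 + 56 − 22 − 11 + 1 = 101; C(13,6) = 1,716.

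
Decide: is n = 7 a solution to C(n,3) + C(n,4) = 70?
Yes
C(7,3) + C(7,4) = 35 + 35 = 70, which equals 70.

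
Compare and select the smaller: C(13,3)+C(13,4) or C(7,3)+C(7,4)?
C(7,3)+C(7,4)

First=1,001, Second=70.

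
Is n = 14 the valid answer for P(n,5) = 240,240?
Yes

Solution: P(14,5) = 14·13·12·11·10 = 240,240, which equals 240,240.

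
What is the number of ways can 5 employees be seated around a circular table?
24

Solution: Circular arrangements: (5-1)! = 24.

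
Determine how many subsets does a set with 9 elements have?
512

Explanation: Each element can be included or excluded: 2^9 = 512.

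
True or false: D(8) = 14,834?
False

Working:
Derangements of 8 elements: D(8) = (8-1)·[D(7) + D(6)] = 7·[1,854 + 265] = 14,833.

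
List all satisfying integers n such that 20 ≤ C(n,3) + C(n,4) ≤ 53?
6
C(5,3)+C(5,4)=15; C(6,3)+C(6,4)=35; C(7,3)+C(7,4)=70. So valid n = 6.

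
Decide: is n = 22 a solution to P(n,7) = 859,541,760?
Yes

P(22,7) = 22·21·20·19·18·17·16 = 859,541,760, which equals 859,541,760.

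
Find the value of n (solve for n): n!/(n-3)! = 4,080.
17

Explanation: n!/(n-3)! = n×(n-1)×(n-2), a product of 3 consecutive integers ≈ (n−1)^3. 4,080^(1/3) + 1 ≈ 17.0; check n = 17: 17×16×15 = 4,080 ✓. So n = 17.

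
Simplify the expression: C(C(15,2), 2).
5,460

Working:
C(15,2) = 105, then C(105, 2) = 5,460.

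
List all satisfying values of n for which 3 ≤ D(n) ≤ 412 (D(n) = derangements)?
4, 5, 6
Using D(n) = (n−1)[D(n−1) + D(n−2)] with D(1)=0, D(2)=1: D(3)=2; D(4)=9; D(5)=44; D(6)=265; D(7)=1,854. So valid n = 4, 5, 6.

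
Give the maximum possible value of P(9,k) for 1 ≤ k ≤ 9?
362,880

Solution: P(9,k) increases in k, so maximum at k = 9: 9! = 362,880.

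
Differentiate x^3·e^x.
Product rule: d/dx[x^3]·e^x + x^3·d/dx[e^x] = 3x^{2}e^x + x^3e^x.
Final answer: (3x^2 + x^3)e^x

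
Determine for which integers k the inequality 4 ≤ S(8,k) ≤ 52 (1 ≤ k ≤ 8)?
7

Working:
S(8,1)=1; S(8,2)=127; S(8,3)=966; S(8,4)=1,701; S(8,5)=1,050; S(8,6)=266; S(8,7)=28; S(8,8)=1. So valid k = 7.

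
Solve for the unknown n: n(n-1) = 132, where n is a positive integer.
n² − n − 132 = 0, so n = (1 ± √(1 + 4·132))/2 = (1 ± √529)/2 = (1 ± 23)/2, i.e. n = 12 or n = -11. Taking the positive root, n = 12 (check: 12×11 = 132).

Answer: 12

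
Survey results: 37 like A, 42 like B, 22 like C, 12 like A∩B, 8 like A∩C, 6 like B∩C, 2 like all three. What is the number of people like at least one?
77

|A∪B∪C| = 37+42+22-12-8-6+2 = 77.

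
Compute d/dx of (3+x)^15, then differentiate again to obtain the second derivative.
First derivative: 15(3+x)^{14}. Second derivative: 15·14·(3+x)^{13} = 210(3+x)^{13}.

Answer: 210(3+x)^13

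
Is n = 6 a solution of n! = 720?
Yes
6! = 6·5! = 6·120 = 720, which equals 720.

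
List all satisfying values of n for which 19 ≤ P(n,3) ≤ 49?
P(3,3)=6; P(4,3)=24; P(5,3)=60. So valid n = 4.
Final answer: 4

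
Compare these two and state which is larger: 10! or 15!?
15!
10!=3,628,800, 15!=1,307,674,368,000. 15! > 10!.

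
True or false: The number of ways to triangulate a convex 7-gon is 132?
False

Solution: Triangulations of a convex 7-gon are counted by the Catalan number C_5: C_5 = C(10,5)/(5+1) = 252/6 = 42.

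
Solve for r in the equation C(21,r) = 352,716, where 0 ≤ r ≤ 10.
10

C(21,r) is increasing for 0 ≤ r ≤ 10. Stepping up (C(21,r+1) = C(21,r)·(21−r)/(r+1)): C(21,1) = 21, C(21,2) = 210, C(21,3) = 1,330, C(21,4) = 5,985, C(21,5) = 20,349, C(21,6) = 54,264, C(21,7) = 116,280, C(21,8) = 203,490, C(21,9) = 293,930, C(21,10) = 352,716 ✓. So r = 10.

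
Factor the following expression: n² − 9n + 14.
(n − 2)(n − 7)

Explanation: Seek roots whose sum is 9 and product is 14: (2, 7). So n² − 9n + 14 = (n − 2)(n − 7).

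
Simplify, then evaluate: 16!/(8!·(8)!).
This is C(16,8) = 12,870.

Answer: 12,870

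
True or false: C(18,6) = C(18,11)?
False

C(18,6) = 18,564 but C(18,11) = 31,824; symmetry gives C(18,6) = C(18,12), not C(18,11).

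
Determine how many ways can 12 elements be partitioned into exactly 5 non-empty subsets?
1,379,400

Explanation: This equals S(12,5), the Stirling number of the 2nd kind.
Using the Stirling recurrence: S(n,k) = k·S(n-1,k) + S(n-1,k-1)
S(12,5) = 5·S(11,5) + S(11,4)
         = 5·246730 + 145750
         = 1233650 + 145750
         = 1,379,400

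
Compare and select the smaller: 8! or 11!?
8!

Working:
8!=40,320, 11!=39,916,800. 11! > 8!.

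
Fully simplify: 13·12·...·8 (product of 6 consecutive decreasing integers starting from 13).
1,235,520

Solution: This is P(13,6) = 13!/(7)! = 1,235,520.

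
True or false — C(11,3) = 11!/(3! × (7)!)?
False

Solution: The correct denominator is 3!×8!, giving C(11,3) = 165; the stated RHS is 11!/(3!×7!) = 1,320 ≠ 165, so the statement does not hold.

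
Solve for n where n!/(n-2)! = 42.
7

Solution: n!/(n-2)! = n×(n-1), a product of 2 consecutive integers ≈ (n−0.5)^2. 42^(1/2) + 0.5 ≈ 7.0; check n = 7: 7×6 = 42 ✓. So n = 7.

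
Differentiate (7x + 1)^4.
28(7x + 1)^3

Explanation: Chain rule: 4(7x+1)^{3} × 7 = 28(7x+1)^{3}.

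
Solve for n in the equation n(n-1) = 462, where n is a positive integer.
22

Working:
n² − n − 462 = 0, so n = (1 ± √(1 + 4·462))/2 = (1 ± √1,849)/2 = (1 ± 43)/2, i.e. n = 22 or n = -21. Taking the positive root, n = 22 (check: 22×21 = 462).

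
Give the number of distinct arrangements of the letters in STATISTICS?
Word has 10 letters (S=3, T=3, A=1, I=2, C=1). Arrangements: 10!/Π(k!) = 50,400.

Answer: 50,400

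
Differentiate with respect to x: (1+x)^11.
Using the power rule: d/dx (1+x)^11 = 11(1+x)^{10}.

Answer: 11(1+x)^10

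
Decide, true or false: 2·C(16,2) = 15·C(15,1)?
False

Reasoning: Absorption identity k·C(n,k) = n·C(n-1,k-1). LHS = 2·120 = 240; RHS = 15·15 = 225.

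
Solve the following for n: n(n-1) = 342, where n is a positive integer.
19

Reasoning: n² − n − 342 = 0, so n = (1 ± √(1 + 4·342))/2 = (1 ± √1,369)/2 = (1 ± 37)/2, i.e. n = 19 or n = -18. Taking the positive root, n = 19 (check: 19×18 = 342).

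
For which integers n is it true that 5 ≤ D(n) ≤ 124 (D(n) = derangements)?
4, 5

Explanation: Using D(n) = (n−1)[D(n−1) + D(n−2)] with D(1)=0, D(2)=1: D(3)=2; D(4)=9; D(5)=44; D(6)=265. So valid n = 4, 5.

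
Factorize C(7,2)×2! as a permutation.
C(7,2)×2! = [7!/(2!(5)!)]×2! = 7!/(5)! = P(7,2) = 42.

Answer: P(7,2)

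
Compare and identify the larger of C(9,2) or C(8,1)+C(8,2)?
Equal

Working:
By Pascal's identity: C(9,2) = C(8,1)+C(8,2) = 36. Equal.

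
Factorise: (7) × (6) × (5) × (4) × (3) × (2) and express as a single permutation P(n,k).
P(7,6) = 7!/(1)!

Solution: Product of 6 consecutive descending integers starting at 7: P(7,6) = 7!/1! = 5,040.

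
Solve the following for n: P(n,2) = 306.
18

Solution: P(n,2) = n(n−1) is increasing in n; n(n−1) ≈ (n−0.5)^2 = 306 gives n ≈ 18.0. Check: P(16,2) = 240, P(17,2) = 272, P(18,2) = 306 ✓. So n = 18.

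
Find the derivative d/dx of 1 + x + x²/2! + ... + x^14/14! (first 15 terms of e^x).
1 + x + x²/2! + ... + x^13/13!

Reasoning: Differentiating term by term gives the first 14 terms of e^x.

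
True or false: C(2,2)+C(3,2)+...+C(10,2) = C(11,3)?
Hockey stick identity gives Σ = C(11,3) = 165; RHS C(11,3) = 165.

Answer: True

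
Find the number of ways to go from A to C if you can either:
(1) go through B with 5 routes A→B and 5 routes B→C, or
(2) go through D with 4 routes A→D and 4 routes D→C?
Route via B: 5×5=25. Route via D: 4×4=16. Total: 41.

Answer: 41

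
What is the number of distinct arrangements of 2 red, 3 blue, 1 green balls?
60

Working:
Multinomial: 6!/(2! × 3! × 1!) = 60.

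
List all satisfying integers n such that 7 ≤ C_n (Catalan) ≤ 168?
4, 5, 6

C_3=5; C_4=14; C_5=42; C_6=132; C_7=429. So valid n = 4, 5, 6.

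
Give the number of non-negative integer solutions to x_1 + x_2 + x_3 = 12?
91

Working:
C(12+3-1, 3-1) = 91.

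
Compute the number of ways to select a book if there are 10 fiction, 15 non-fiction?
25

Reasoning: By the addition principle: 10 + 15 = 25.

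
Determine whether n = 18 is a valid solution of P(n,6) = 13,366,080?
Yes

P(18,6) = 18·17·16·15·14·13 = 13,366,080, which equals 13,366,080.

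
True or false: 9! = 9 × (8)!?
True

Solution: By definition n! = n × (n-1)!, so 9! = 9 × 8!.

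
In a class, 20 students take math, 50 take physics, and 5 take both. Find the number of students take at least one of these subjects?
65

|A∪B| = |A|+|B|-|A∩B| = 20+50-5 = 65.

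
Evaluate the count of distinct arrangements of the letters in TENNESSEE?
3,780
Word has 9 letters (T=1, E=4, N=2, S=2). Arrangements: 9!/Π(k!) = 3,780.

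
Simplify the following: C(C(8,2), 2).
378

Reasoning: C(8,2) = 28, then C(28, 2) = 378.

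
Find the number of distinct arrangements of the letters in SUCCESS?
420

Word has 7 letters (S=3, U=1, C=2, E=1). Arrangements: 7!/Π(k!) = 420.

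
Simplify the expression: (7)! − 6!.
4,320

Explanation: (7)! − 6! = (7)·6! − 6! = (7−1)·6! = 6·6! = 4,320.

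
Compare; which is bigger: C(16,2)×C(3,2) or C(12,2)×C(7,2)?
C(16,2)×C(3,2)=360, C(12,2)×C(7,2)=1,386.
Final answer: C(12,2)×C(7,2)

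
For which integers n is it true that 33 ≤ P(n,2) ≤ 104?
7, 8, 9, 10

Explanation: P(6,2)=30; P(7,2)=42; P(8,2)=56; P(9,2)=72; P(10,2)=90; P(11,2)=110. So valid n = 7, 8, 9, 10.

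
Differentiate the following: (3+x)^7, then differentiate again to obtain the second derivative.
First derivative: 7(3+x)^{6}. Second derivative: 7·6·(3+x)^{5} = 42(3+x)^{5}.

Answer: 42(3+x)^5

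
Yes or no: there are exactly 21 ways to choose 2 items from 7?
C(7,2) = 21.

Answer: Yes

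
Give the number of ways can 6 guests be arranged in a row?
720

Arrangements of 6 distinct objects: 6! = 720.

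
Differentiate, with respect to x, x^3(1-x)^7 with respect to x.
Product rule: 3x^{2}(1-x)^{7} + x^3·(-7)(1-x)^{6}.
Final answer: 3x^2(1-x)^7 - 7x^3(1-x)^6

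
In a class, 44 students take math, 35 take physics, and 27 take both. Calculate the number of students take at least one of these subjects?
52
|A∪B| = |A|+|B|-|A∩B| = 44+35-27 = 52.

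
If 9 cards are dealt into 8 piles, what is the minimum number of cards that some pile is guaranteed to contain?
2

Working:
Pigeonhole: ⌈9/8⌉ = 2.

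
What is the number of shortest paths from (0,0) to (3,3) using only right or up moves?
20
Choose 3 rights from 6 moves: C(6,3) = 20.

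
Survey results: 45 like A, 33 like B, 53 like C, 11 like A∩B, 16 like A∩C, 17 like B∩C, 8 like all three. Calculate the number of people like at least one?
95

Working:
|A∪B∪C| = 45+33+53-11-16-17+8 = 95.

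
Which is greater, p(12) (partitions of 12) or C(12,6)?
C(12,6)

Reasoning: Pentagonal recurrence p(n) = p(n−1) + p(n−2) − p(n−5) − p(n−7) + …: p(12) = p(11) + p(10) − p(7) − p(5) + p(0) = 56 + 42 − 15 − 7 + 1 = 77; C(12,6) = 924.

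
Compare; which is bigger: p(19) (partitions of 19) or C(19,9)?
C(19,9)
Pentagonal recurrence p(n) = p(n−1) + p(n−2) − p(n−5) − p(n−7) + …: p(19) = p(18) + p(17) − p(14) − p(12) + p(7) + p(4) = 385 + 297 − 135 − 77 + 15 + 5 = 490; C(19,9) = 92,378.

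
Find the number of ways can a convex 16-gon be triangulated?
2,674,440

Using the Catalan number formula: C_n = C(2n, n) / (n+1)
C_14 = C(28, 14) / (14+1)
     = 40116600 / 15
     = 2,674,440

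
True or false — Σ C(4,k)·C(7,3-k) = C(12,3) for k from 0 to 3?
False

Solution: Vandermonde's identity gives C(11,3) = 165; RHS C(12,3) = 220.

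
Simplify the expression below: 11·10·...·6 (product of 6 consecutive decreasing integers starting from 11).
332,640

This is P(11,6) = 11!/(5)! = 332,640.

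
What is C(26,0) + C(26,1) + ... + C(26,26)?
67,108,864

Working:
Sum of binomial coefficients = 2^26 = 67,108,864.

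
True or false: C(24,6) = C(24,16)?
False
C(24,6) = 134,596 but C(24,16) = 735,471; symmetry gives C(24,6) = C(24,18), not C(24,16).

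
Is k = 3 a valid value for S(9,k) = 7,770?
S(9,3) = 3·S(8,3) + S(8,2) = 3·966 + 127 = 3,025, which does not equal 7,770.

Answer: No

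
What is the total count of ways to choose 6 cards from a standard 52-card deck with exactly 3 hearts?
2,613,754

Reasoning: 13 hearts and 39 non-hearts: C(13,3) × C(39,3) = 286 × 9139 = 2,613,754.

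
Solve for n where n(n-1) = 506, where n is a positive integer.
23

Solution: n² − n − 506 = 0, so n = (1 ± √(1 + 4·506))/2 = (1 ± √2,025)/2 = (1 ± 45)/2, i.e. n = 23 or n = -22. Taking the positive root, n = 23 (check: 23×22 = 506).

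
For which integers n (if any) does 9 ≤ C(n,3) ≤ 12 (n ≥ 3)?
5

Explanation: C(4,3)=4; C(5,3)=10; C(6,3)=20. So valid n = 5.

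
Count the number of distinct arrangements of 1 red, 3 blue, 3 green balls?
140
Multinomial: 7!/(1! × 3! × 3!) = 140.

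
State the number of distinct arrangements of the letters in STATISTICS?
50,400

Solution: Word has 10 letters (S=3, T=3, A=1, I=2, C=1). Arrangements: 10!/Π(k!) = 50,400.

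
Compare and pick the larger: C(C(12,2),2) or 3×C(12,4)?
C(C(12,2),2)
C(C(12,2),2)=2,145, 3×C(12,4)=1,485.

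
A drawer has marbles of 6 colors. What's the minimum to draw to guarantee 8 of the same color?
43

Explanation: Worst case: 7 of each = 42. One more: 43.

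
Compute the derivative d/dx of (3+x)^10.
10(3+x)^9

Explanation: Using the power rule: d/dx (3+x)^10 = 10(3+x)^{9}.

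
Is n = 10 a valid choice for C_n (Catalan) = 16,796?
Yes

Explanation: C_10 = C(20,10)/(10+1) = 184,756/11 = 16,796, which equals 16,796.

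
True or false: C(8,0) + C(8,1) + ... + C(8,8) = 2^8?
Binomial theorem with x = y = 1: Σ C(8,i) = (1+1)^8 = 2^8 = 256. The statement holds.

Answer: True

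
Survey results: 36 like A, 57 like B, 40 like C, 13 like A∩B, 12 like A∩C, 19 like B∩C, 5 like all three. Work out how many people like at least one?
94

Explanation: |A∪B∪C| = 36+57+40-13-12-19+5 = 94.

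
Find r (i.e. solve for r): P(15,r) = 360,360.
5
P(15,r) = 15·14·…·(15−r+1), a product of r factors. Multiplying down from 15: 15 = 15; 15·14 = 210; 15·14·13 = 2,730; 15·14·13·12 = 32,760; 15·14·13·12·11 = 360,360 ✓ (5 factors). So r = 5.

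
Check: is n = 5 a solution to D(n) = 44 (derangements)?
Yes

Explanation: D(5) = (5-1)·[D(4) + D(3)] = 4·[9 + 2] = 44, which equals 44.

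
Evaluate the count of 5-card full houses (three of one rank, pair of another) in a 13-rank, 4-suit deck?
3,744

Solution: Triple rank: 13. Triple suits: C(4,3)=4. Pair rank: 12. Pair suits: C(4,2)=6. Total: 3,744.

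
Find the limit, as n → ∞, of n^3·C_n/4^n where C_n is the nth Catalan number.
∞

Explanation: C_n ~ 4^n/(n^(3/2)√π), so n^3·C_n/4^n ~ n^(3 − 3/2)/√π → ∞.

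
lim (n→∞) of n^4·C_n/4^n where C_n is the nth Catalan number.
∞

Reasoning: C_n ~ 4^n/(n^(3/2)√π), so n^4·C_n/4^n ~ n^(4 − 3/2)/√π → ∞.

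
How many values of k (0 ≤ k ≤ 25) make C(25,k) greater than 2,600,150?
Row 25 is unimodal and symmetric about k=25/2. C(25,9)=2,042,975 ≤ 2,600,150; C(25,10)=3,268,760 > 2,600,150; by symmetry C(25,k) > 2,600,150 for k = 10..15. That's 15 - 10 + 1 = 6 values.

Answer: 6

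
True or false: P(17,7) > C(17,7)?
True

Reasoning: P(17,7) = 98,017,920 and C(17,7) = 19,448; P(n,r) = r! × C(n,r) so P > C whenever r ≥ 2.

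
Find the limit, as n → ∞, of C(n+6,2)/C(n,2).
Both numerator and denominator grow as n^2/2! for large n, so the ratio → 1.

Answer: 1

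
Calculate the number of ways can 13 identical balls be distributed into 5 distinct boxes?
2,380

Solution: C(13+5-1, 5-1) = C(17, 4) = 2,380.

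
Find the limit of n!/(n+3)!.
n!/(n+3)! = 1/[(n+1)(n+2)(n+3)] → 0 as n → ∞.

Answer: 0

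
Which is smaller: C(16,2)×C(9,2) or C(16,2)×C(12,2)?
C(16,2)×C(9,2)=4,320, C(16,2)×C(12,2)=7,920.
Final answer: C(16,2)×C(9,2)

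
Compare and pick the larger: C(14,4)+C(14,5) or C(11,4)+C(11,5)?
C(14,4)+C(14,5)

First=3,003, Second=792.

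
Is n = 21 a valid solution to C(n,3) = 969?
No

Solution: C(21,3) = 21·20·19/3! = 7,980/6 = 1,330, which does not equal 969.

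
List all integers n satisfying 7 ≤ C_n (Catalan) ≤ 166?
4, 5, 6

Solution: C_3=5; C_4=14; C_5=42; C_6=132; C_7=429. So valid n = 4, 5, 6.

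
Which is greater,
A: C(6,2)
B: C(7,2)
B

Working:
A=C(6,2)=15, B=C(7,2)=21.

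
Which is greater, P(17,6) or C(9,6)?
P(17,6)

Solution: P(17,6)=8,910,720, C(9,6)=84.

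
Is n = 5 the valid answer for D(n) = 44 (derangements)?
Yes
D(5) = (5-1)·[D(4) + D(3)] = 4·[9 + 2] = 44, which equals 44.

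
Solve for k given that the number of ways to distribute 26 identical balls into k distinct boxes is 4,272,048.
Stars and bars: the count is C(26+k−1, k−1), increasing in k. k=6: C(31,5) = 169,911, k=7: C(32,6) = 906,192, k=8: C(33,7) = 4,272,048 ✓. So k = 8.
Final answer: 8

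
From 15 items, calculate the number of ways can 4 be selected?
1,365

Explanation: C(15,4) = 15! / (4! × (15-4)!)
         = 15! / (4! × 11!)
         = 1,365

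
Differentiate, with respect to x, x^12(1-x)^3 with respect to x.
12x^11(1-x)^3 - 3x^12(1-x)^2

Reasoning: Product rule: 12x^{11}(1-x)^{3} + x^12·(-3)(1-x)^{2}.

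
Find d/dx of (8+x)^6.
6(8+x)^5
Using the power rule: d/dx (8+x)^6 = 6(8+x)^{5}.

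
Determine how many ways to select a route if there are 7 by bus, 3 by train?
By the addition principle: 7 + 3 = 10.

Answer: 10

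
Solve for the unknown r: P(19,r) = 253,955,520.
7

Reasoning: P(19,r) = 19·18·…·(19−r+1), a product of r factors. Multiplying down from 19: 19 = 19; 19·18 = 342; 19·18·17 = 5,814; 19·18·17·16 = 93,024; 19·18·17·16·15 = 1,395,360; 19·18·17·16·15·14 = 19,535,040; 19·18·17·16·15·14·13 = 253,955,520 ✓ (7 factors). So r = 7.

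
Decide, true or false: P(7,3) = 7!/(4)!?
True
Permutation formula P(n,k) = n!/(n-k)!: 7!/4! = 5,040/24 = 210 = P(7,3). The statement holds.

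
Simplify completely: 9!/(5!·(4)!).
126
This is C(9,5) = 126.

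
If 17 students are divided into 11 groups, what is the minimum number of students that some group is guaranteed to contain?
2

Pigeonhole: ⌈17/11⌉ = 2.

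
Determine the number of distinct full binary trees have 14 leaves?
742,900

Reasoning: Using the Catalan number formula: C_n = C(2n, n) / (n+1)
C_13 = C(26, 13) / (13+1)
     = 10400600 / 14
     = 742,900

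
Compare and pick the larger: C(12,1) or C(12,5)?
C(12,5)

Reasoning: C(12,1)=12, C(12,5)=792.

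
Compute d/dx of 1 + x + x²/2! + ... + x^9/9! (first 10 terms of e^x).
1 + x + x²/2! + ... + x^8/8!

Differentiating term by term gives the first 9 terms of e^x.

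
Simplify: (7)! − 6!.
4,320
(7)! − 6! = (7)·6! − 6! = (7−1)·6! = 6·6! = 4,320.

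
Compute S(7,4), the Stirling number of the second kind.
Using the Stirling recurrence: S(n,k) = k·S(n-1,k) + S(n-1,k-1)
S(7,4) = 4·S(6,4) + S(6,3)
         = 4·65 + 90
         = 260 + 90
         = 350
Final answer: 350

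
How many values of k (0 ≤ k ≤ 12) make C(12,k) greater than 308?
Row 12 is unimodal and symmetric about k=12/2. C(12,3)=220 ≤ 308; C(12,4)=495 > 308; by symmetry C(12,k) > 308 for k = 4..8. That's 8 - 4 + 1 = 5 values.
Final answer: 5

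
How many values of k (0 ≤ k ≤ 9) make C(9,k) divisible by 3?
8

Explanation: Checking C(9,k) mod 3 for k = 0..9: divisible at k = 1, 2, 3, 4, 5, 6, 7, 8. That's 8 values.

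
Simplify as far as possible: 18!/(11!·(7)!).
31,824
This is C(18,11) = 31,824.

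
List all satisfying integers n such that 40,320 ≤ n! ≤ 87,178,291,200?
8, 9, 10, 11, 12, 13, 14

Reasoning: n! is strictly increasing; 8! = 40,320 and 14! = 87,178,291,200, so valid n = 8, 9, 10, 11, 12, 13, 14.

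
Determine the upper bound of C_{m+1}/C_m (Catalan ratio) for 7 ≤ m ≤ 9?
C_{m+1}/C_m = 2(2m+1)/(m+2), which increases with m. Maximum at m = 9: 2·19/11 = 38/11.
Final answer: 38/11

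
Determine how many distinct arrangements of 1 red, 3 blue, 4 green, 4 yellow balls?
138,600

Solution: Multinomial: 12!/(1! × 3! × 4! × 4!) = 138,600.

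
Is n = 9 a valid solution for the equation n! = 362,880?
Yes

Working:
9! = 9·8! = 9·40,320 = 362,880, which equals 362,880.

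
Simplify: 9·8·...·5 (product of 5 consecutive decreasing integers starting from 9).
15,120

Explanation: This is P(9,5) = 9!/(4)! = 15,120.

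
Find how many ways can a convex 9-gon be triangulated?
429

Solution: Using the Catalan number formula: C_n = C(2n, n) / (n+1)
C_7 = C(14, 7) / (7+1)
     = 3432 / 8
     = 429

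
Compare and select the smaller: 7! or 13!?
7!

Reasoning: 7!=5,040, 13!=6,227,020,800. 13! > 7!.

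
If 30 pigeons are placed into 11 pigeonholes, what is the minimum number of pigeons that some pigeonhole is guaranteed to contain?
Pigeonhole: ⌈30/11⌉ = 3.
Final answer: 3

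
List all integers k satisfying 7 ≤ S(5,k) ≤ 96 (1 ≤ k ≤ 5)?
2, 3, 4

Explanation: S(5,1)=1; S(5,2)=15; S(5,3)=25; S(5,4)=10; S(5,5)=1. So valid k = 2, 3, 4.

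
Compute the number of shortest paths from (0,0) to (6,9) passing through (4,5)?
1,890

Solution: To (4,5): C(9,4)=126. From there: C(6,2)=15. Total: 1,890.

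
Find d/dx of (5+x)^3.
3(5+x)^2

Using the power rule: d/dx (5+x)^3 = 3(5+x)^{2}.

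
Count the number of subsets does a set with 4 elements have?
16
Each element can be included or excluded: 2^4 = 16.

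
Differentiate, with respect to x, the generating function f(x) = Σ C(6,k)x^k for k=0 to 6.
Σ k·C(6,k)x^(k-1) for k=1 to 6

Term-by-term differentiation gives Σ k·C(6,k)x^{k-1} for k=1 to 6.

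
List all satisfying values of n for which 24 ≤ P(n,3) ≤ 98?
P(3,3)=6; P(4,3)=24; P(5,3)=60; P(6,3)=120. So valid n = 4, 5.

Answer: 4, 5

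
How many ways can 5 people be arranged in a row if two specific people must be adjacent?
Treat pair as unit: (5-1)! arrangements × 2 internal orders = 48.

Answer: 48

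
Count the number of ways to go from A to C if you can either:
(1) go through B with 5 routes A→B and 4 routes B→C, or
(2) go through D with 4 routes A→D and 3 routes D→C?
Route via B: 5×4=20. Route via D: 4×3=12. Total: 32.
Final answer: 32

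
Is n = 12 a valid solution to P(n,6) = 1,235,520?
No
P(12,6) = 12·11·10·9·8·7 = 665,280, which does not equal 1,235,520.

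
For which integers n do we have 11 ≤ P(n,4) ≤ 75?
4
P(3,4)=0; P(4,4)=24; P(5,4)=120. So valid n = 4.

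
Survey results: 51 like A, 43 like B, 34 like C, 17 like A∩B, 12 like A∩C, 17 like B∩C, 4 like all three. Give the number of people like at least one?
86
|A∪B∪C| = 51+43+34-17-12-17+4 = 86.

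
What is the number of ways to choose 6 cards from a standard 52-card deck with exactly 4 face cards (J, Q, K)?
386,100

12 face cards and 40 non-face cards: C(12,4) × C(40,2) = 495 × 780 = 386,100.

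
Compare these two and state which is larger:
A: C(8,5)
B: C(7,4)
A

A=C(8,5)=56, B=C(7,4)=35.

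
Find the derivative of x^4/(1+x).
(4x^3(1+x) - x^4)/(1+x)²

Working:
Quotient rule: [4x^{3}(1+x) - x^4]/(1+x)².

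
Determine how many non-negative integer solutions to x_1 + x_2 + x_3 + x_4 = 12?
455

Solution: C(12+4-1, 4-1) = 455.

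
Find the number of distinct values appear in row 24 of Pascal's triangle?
13
Row 24 has entries C(24,0)..C(24,24); by symmetry C(24,k)=C(24,24-k), giving 13 distinct values.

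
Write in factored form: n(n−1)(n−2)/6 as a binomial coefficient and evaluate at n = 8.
n(n−1)(n−2)/6 = n!/(3!(n−3)!) = C(n,3). At n = 8: C(8,3) = 56.

Answer: C(n,3); C(8,3) = 56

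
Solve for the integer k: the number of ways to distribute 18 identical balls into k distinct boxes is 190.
Stars and bars: the count is C(18+k−1, k−1), increasing in k. k=2: C(19,1) = 19, k=3: C(20,2) = 190 ✓. So k = 3.

Answer: 3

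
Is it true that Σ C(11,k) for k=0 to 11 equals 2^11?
Binomial theorem: Σ C(11,k) = (1+1)^11 = 2^11 = 2,048; RHS 2^11 = 2,048.
Final answer: True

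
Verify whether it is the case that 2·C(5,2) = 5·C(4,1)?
True
Absorption identity k·C(n,k) = n·C(n-1,k-1). LHS = 2·10 = 20; RHS = 5·4 = 20.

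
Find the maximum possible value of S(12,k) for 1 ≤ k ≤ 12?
Row S(12,k) for k = 1..12 (via S(n,k) = k·S(n−1,k) + S(n−1,k−1)): 1, 2,047, 86,526, 611,501, 1,379,400, 1,323,652, 627,396, 159,027, 22,275, 1,705, 66, 1. The row is unimodal; maximum at k = 5: 1,379,400.
Final answer: 1,379,400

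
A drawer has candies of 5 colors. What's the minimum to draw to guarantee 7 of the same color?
31

Explanation: Worst case: 6 of each = 30. One more: 31.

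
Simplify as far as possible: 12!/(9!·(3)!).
220

Working:
This is C(12,9) = 220.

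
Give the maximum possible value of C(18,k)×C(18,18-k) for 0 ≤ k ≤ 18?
2,363,904,400

Working:
C(18,k)·C(18,18-k) = C(18,k)², maximised at the centre k = 9: C(18,9)² = 2,363,904,400.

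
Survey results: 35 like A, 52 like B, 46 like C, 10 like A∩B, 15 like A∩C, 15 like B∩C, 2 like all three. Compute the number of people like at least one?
95

|A∪B∪C| = 35+52+46-10-15-15+2 = 95.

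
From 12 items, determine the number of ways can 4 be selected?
495

Solution: C(12,4) = 12! / (4! × (12-4)!)
         = 12! / (4! × 8!)
         = 495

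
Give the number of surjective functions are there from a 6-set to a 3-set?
540

Explanation: Onto functions = 3! × S(6,3)
First compute S(6,3) via recurrence:
Using the Stirling recurrence: S(n,k) = k·S(n-1,k) + S(n-1,k-1)
S(6,3) = 3·S(5,3) + S(5,2)
         = 3·25 + 15
         = 75 + 15
         = 90
Then: 6 × 90 = 540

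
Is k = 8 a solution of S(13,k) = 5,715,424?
No
S(13,8) = 8·S(12,8) + S(12,7) = 8·159,027 + 627,396 = 1,899,612, which does not equal 5,715,424.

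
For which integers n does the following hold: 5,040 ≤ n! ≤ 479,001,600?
7, 8, 9, 10, 11, 12

Working:
n! is strictly increasing; 7! = 5,040 and 12! = 479,001,600, so valid n = 7, 8, 9, 10, 11, 12.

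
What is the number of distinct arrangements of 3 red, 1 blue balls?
4

Multinomial: 4!/(3! × 1!) = 4.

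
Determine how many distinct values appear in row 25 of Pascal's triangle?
13
Row 25 has entries C(25,0)..C(25,25); by symmetry C(25,k)=C(25,25-k), giving 13 distinct values.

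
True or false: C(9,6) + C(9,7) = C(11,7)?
False
Pascal's identity gives C(10,7) = 120, whereas C(11,7) = 330.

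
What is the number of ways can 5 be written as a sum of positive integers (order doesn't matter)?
7

Solution: Pentagonal recurrence p(n) = p(n−1) + p(n−2) − p(n−5) − p(n−7) + …: p(5) = p(4) + p(3) − p(0) = 5 + 3 − 1 = 7.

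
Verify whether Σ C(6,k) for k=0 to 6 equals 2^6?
True

Working:
Binomial theorem: Σ C(6,k) = (1+1)^6 = 2^6 = 64; RHS 2^6 = 64.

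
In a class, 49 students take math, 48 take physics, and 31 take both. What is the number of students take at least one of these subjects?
66

Explanation: |A∪B| = |A|+|B|-|A∩B| = 49+48-31 = 66.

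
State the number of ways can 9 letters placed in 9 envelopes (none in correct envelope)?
Using D(n) = (n-1)[D(n-1) + D(n-2)]:
D(9) = (9-1) × [D(8) + D(7)]
      = 8 × [14833 + 1854]
      = 8 × 16687
      = 133,496

Answer: 133,496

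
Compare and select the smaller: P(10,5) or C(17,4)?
C(17,4)

Working:
P(10,5)=30,240, C(17,4)=2,380.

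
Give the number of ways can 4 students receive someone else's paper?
9

Using D(n) = (n-1)[D(n-1) + D(n-2)]:
D(4) = (4-1) × [D(3) + D(2)]
      = 3 × [2 + 1]
      = 3 × 3
      = 9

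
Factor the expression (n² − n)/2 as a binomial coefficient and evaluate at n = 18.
C(n,2); C(18,2) = 153
(n² − n)/2 = n(n−1)/2 = C(n,2). At n = 18: C(18,2) = 153.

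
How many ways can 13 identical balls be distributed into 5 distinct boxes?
2,380

Reasoning: C(13+5-1, 5-1) = C(17, 4) = 2,380.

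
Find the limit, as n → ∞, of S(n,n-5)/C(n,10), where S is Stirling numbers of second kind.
945

Working:
The leading term of S(n,n-5) as a polynomial in n is (9)!!·C(n,10), so the ratio → (9)!! = 945.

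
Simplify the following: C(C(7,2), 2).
210

Reasoning: C(7,2) = 21, then C(21, 2) = 210.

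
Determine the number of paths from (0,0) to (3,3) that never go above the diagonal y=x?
Counted by the Catalan number C_3: C_3 = C(6,3)/(3+1) = 20/4 = 5.

Answer: 5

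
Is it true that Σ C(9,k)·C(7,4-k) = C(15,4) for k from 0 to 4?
False
Vandermonde's identity gives C(16,4) = 1,820; RHS C(15,4) = 1,365.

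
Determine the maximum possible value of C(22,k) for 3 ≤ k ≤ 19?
C(22,k) is maximised at the centre of the row: C(22,11) = 705,432.
Final answer: 705,432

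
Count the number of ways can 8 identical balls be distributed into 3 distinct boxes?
C(8+3-1, 3-1) = C(10, 2) = 45.

Answer: 45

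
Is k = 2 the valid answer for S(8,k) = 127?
S(8,2) = 2·S(7,2) + S(7,1) = 2·63 + 1 = 127, which equals 127.
Final answer: Yes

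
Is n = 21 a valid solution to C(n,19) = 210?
Yes
C(21,19) = 21·20·19·18·17·16·15·14·13·12·11·10·9·8·7·6·5·4·3/19! = 25,545,471,085,854,720,000/121,645,100,408,832,000 = 210, which equals 210.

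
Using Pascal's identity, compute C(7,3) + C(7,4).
70

Working:
C(7,3) + C(7,4) = C(8,4) = 70.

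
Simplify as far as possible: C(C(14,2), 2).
4,095
C(14,2) = 91, then C(91, 2) = 4,095.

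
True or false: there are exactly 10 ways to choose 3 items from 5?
True

Working:
C(5,3) = 10.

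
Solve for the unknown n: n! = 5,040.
n! is strictly increasing. 5! = 120, 6! = 720, 7! = 5,040 ✓. So n = 7.
Final answer: 7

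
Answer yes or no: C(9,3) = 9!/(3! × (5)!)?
No

Explanation: The correct denominator is 3!×6!, giving C(9,3) = 84; the stated RHS is 9!/(3!×5!) = 504 ≠ 84, so the statement does not hold.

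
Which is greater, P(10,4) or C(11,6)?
P(10,4)=5,040, C(11,6)=462.
Final answer: P(10,4)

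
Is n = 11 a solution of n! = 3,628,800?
No

Working:
11! = 11·10! = 11·3,628,800 = 39,916,800, which does not equal 3,628,800.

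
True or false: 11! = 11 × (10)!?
By definition n! = n × (n-1)!, so 11! = 11 × 10!.
Final answer: True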